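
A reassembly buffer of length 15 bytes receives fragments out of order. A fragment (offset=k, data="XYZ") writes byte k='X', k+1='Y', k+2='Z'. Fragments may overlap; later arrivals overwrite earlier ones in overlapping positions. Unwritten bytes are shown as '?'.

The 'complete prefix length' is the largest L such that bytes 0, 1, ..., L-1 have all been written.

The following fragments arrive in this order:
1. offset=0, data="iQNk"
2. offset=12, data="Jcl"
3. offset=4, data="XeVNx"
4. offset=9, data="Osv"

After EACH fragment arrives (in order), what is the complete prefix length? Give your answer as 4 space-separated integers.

Fragment 1: offset=0 data="iQNk" -> buffer=iQNk??????????? -> prefix_len=4
Fragment 2: offset=12 data="Jcl" -> buffer=iQNk????????Jcl -> prefix_len=4
Fragment 3: offset=4 data="XeVNx" -> buffer=iQNkXeVNx???Jcl -> prefix_len=9
Fragment 4: offset=9 data="Osv" -> buffer=iQNkXeVNxOsvJcl -> prefix_len=15

Answer: 4 4 9 15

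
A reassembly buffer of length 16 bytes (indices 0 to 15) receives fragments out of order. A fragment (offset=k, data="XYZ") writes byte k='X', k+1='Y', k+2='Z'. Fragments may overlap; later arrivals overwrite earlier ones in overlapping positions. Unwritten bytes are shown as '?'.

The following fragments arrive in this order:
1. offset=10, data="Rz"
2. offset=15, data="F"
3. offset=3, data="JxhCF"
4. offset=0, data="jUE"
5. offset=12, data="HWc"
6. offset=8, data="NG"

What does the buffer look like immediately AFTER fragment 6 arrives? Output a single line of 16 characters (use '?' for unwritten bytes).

Fragment 1: offset=10 data="Rz" -> buffer=??????????Rz????
Fragment 2: offset=15 data="F" -> buffer=??????????Rz???F
Fragment 3: offset=3 data="JxhCF" -> buffer=???JxhCF??Rz???F
Fragment 4: offset=0 data="jUE" -> buffer=jUEJxhCF??Rz???F
Fragment 5: offset=12 data="HWc" -> buffer=jUEJxhCF??RzHWcF
Fragment 6: offset=8 data="NG" -> buffer=jUEJxhCFNGRzHWcF

Answer: jUEJxhCFNGRzHWcF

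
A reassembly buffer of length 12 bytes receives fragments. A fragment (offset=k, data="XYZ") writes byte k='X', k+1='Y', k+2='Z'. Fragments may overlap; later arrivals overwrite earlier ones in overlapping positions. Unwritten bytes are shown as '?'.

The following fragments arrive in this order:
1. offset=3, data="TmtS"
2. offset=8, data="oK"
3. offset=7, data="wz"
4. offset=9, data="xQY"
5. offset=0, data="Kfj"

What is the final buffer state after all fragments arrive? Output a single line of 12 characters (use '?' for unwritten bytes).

Fragment 1: offset=3 data="TmtS" -> buffer=???TmtS?????
Fragment 2: offset=8 data="oK" -> buffer=???TmtS?oK??
Fragment 3: offset=7 data="wz" -> buffer=???TmtSwzK??
Fragment 4: offset=9 data="xQY" -> buffer=???TmtSwzxQY
Fragment 5: offset=0 data="Kfj" -> buffer=KfjTmtSwzxQY

Answer: KfjTmtSwzxQY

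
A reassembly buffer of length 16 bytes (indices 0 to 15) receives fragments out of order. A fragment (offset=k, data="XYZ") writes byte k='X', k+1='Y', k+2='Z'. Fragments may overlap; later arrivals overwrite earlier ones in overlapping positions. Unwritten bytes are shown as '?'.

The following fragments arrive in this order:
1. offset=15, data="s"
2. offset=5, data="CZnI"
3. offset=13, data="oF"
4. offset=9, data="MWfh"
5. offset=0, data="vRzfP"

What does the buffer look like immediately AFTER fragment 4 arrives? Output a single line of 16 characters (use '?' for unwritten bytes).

Fragment 1: offset=15 data="s" -> buffer=???????????????s
Fragment 2: offset=5 data="CZnI" -> buffer=?????CZnI??????s
Fragment 3: offset=13 data="oF" -> buffer=?????CZnI????oFs
Fragment 4: offset=9 data="MWfh" -> buffer=?????CZnIMWfhoFs

Answer: ?????CZnIMWfhoFs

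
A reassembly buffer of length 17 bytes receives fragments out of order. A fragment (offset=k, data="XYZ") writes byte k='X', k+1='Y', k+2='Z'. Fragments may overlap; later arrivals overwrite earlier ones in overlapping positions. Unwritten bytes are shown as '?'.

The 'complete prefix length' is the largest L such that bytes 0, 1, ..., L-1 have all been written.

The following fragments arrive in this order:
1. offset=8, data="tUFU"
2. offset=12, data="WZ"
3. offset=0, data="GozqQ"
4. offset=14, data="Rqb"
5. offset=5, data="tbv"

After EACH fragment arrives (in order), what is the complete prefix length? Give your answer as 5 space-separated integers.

Fragment 1: offset=8 data="tUFU" -> buffer=????????tUFU????? -> prefix_len=0
Fragment 2: offset=12 data="WZ" -> buffer=????????tUFUWZ??? -> prefix_len=0
Fragment 3: offset=0 data="GozqQ" -> buffer=GozqQ???tUFUWZ??? -> prefix_len=5
Fragment 4: offset=14 data="Rqb" -> buffer=GozqQ???tUFUWZRqb -> prefix_len=5
Fragment 5: offset=5 data="tbv" -> buffer=GozqQtbvtUFUWZRqb -> prefix_len=17

Answer: 0 0 5 5 17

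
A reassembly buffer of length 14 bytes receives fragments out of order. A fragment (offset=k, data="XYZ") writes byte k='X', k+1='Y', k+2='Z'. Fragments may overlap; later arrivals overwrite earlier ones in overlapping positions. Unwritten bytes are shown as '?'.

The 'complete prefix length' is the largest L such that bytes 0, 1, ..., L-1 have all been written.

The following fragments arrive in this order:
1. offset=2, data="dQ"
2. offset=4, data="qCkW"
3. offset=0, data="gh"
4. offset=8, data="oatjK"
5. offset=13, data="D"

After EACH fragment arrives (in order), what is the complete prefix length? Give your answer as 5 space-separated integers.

Answer: 0 0 8 13 14

Derivation:
Fragment 1: offset=2 data="dQ" -> buffer=??dQ?????????? -> prefix_len=0
Fragment 2: offset=4 data="qCkW" -> buffer=??dQqCkW?????? -> prefix_len=0
Fragment 3: offset=0 data="gh" -> buffer=ghdQqCkW?????? -> prefix_len=8
Fragment 4: offset=8 data="oatjK" -> buffer=ghdQqCkWoatjK? -> prefix_len=13
Fragment 5: offset=13 data="D" -> buffer=ghdQqCkWoatjKD -> prefix_len=14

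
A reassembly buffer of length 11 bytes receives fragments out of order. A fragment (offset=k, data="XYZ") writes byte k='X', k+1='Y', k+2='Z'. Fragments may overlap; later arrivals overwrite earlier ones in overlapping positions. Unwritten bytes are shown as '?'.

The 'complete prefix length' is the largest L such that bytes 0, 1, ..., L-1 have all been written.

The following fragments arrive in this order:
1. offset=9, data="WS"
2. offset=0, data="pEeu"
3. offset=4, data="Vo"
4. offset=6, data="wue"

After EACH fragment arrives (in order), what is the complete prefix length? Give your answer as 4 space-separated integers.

Fragment 1: offset=9 data="WS" -> buffer=?????????WS -> prefix_len=0
Fragment 2: offset=0 data="pEeu" -> buffer=pEeu?????WS -> prefix_len=4
Fragment 3: offset=4 data="Vo" -> buffer=pEeuVo???WS -> prefix_len=6
Fragment 4: offset=6 data="wue" -> buffer=pEeuVowueWS -> prefix_len=11

Answer: 0 4 6 11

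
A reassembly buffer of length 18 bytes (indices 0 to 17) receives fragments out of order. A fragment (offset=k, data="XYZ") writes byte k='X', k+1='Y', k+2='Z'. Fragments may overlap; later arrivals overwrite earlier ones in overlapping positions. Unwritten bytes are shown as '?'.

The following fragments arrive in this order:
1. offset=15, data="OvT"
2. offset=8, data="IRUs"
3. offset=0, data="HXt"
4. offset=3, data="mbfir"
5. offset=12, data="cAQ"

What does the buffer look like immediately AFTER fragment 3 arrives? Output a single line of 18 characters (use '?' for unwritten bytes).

Fragment 1: offset=15 data="OvT" -> buffer=???????????????OvT
Fragment 2: offset=8 data="IRUs" -> buffer=????????IRUs???OvT
Fragment 3: offset=0 data="HXt" -> buffer=HXt?????IRUs???OvT

Answer: HXt?????IRUs???OvT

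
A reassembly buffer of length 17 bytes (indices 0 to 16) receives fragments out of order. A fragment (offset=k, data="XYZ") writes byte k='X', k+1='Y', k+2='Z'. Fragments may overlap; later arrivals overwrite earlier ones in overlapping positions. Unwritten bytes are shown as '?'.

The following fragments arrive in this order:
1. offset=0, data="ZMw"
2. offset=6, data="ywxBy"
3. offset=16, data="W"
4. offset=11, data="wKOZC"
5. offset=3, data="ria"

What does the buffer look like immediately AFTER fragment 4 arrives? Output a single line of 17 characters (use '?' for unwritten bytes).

Answer: ZMw???ywxBywKOZCW

Derivation:
Fragment 1: offset=0 data="ZMw" -> buffer=ZMw??????????????
Fragment 2: offset=6 data="ywxBy" -> buffer=ZMw???ywxBy??????
Fragment 3: offset=16 data="W" -> buffer=ZMw???ywxBy?????W
Fragment 4: offset=11 data="wKOZC" -> buffer=ZMw???ywxBywKOZCW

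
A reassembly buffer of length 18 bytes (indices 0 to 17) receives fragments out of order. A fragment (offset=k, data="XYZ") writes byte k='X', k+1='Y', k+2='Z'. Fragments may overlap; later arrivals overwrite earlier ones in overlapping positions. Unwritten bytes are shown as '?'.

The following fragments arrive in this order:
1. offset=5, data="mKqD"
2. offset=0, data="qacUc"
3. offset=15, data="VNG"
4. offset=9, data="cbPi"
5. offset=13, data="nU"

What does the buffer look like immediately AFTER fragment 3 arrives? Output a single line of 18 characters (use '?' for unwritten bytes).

Fragment 1: offset=5 data="mKqD" -> buffer=?????mKqD?????????
Fragment 2: offset=0 data="qacUc" -> buffer=qacUcmKqD?????????
Fragment 3: offset=15 data="VNG" -> buffer=qacUcmKqD??????VNG

Answer: qacUcmKqD??????VNG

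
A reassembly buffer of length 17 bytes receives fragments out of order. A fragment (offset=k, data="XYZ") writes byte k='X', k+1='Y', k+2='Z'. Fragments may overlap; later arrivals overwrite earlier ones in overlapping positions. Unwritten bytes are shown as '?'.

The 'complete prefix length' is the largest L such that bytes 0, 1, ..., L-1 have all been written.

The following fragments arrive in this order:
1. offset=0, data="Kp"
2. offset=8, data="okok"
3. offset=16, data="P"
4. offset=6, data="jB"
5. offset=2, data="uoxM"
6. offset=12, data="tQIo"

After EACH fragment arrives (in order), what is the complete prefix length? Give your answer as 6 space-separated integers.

Answer: 2 2 2 2 12 17

Derivation:
Fragment 1: offset=0 data="Kp" -> buffer=Kp??????????????? -> prefix_len=2
Fragment 2: offset=8 data="okok" -> buffer=Kp??????okok????? -> prefix_len=2
Fragment 3: offset=16 data="P" -> buffer=Kp??????okok????P -> prefix_len=2
Fragment 4: offset=6 data="jB" -> buffer=Kp????jBokok????P -> prefix_len=2
Fragment 5: offset=2 data="uoxM" -> buffer=KpuoxMjBokok????P -> prefix_len=12
Fragment 6: offset=12 data="tQIo" -> buffer=KpuoxMjBokoktQIoP -> prefix_len=17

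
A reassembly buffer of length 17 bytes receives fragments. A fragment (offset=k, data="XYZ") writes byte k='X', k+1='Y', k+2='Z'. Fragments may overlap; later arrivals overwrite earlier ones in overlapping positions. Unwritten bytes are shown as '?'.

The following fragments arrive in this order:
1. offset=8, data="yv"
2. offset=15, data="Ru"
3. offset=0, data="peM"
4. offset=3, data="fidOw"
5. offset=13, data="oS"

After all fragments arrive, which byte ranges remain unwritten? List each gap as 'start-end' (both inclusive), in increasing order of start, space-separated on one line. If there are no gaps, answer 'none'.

Answer: 10-12

Derivation:
Fragment 1: offset=8 len=2
Fragment 2: offset=15 len=2
Fragment 3: offset=0 len=3
Fragment 4: offset=3 len=5
Fragment 5: offset=13 len=2
Gaps: 10-12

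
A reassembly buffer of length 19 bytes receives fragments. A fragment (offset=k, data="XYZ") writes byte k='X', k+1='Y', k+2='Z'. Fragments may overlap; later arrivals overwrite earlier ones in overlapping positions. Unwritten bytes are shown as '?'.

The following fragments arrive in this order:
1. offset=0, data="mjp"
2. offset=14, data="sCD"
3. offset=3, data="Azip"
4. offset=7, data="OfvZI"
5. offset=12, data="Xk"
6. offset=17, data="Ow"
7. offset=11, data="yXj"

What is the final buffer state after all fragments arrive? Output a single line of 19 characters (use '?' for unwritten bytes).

Fragment 1: offset=0 data="mjp" -> buffer=mjp????????????????
Fragment 2: offset=14 data="sCD" -> buffer=mjp???????????sCD??
Fragment 3: offset=3 data="Azip" -> buffer=mjpAzip???????sCD??
Fragment 4: offset=7 data="OfvZI" -> buffer=mjpAzipOfvZI??sCD??
Fragment 5: offset=12 data="Xk" -> buffer=mjpAzipOfvZIXksCD??
Fragment 6: offset=17 data="Ow" -> buffer=mjpAzipOfvZIXksCDOw
Fragment 7: offset=11 data="yXj" -> buffer=mjpAzipOfvZyXjsCDOw

Answer: mjpAzipOfvZyXjsCDOw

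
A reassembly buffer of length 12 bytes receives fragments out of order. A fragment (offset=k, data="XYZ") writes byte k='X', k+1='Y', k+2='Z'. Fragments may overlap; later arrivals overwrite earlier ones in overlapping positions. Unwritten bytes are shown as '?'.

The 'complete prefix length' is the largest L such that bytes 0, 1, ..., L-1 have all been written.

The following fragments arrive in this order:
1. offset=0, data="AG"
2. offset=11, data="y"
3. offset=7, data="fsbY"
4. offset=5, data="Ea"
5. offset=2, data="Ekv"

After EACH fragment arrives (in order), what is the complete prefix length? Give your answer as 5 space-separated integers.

Answer: 2 2 2 2 12

Derivation:
Fragment 1: offset=0 data="AG" -> buffer=AG?????????? -> prefix_len=2
Fragment 2: offset=11 data="y" -> buffer=AG?????????y -> prefix_len=2
Fragment 3: offset=7 data="fsbY" -> buffer=AG?????fsbYy -> prefix_len=2
Fragment 4: offset=5 data="Ea" -> buffer=AG???EafsbYy -> prefix_len=2
Fragment 5: offset=2 data="Ekv" -> buffer=AGEkvEafsbYy -> prefix_len=12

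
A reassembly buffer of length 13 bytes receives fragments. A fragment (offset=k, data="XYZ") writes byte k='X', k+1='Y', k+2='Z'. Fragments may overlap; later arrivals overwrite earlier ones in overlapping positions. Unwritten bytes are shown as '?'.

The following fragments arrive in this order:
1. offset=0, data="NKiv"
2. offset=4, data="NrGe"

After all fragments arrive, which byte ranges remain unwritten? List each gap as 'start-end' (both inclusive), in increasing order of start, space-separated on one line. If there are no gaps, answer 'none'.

Answer: 8-12

Derivation:
Fragment 1: offset=0 len=4
Fragment 2: offset=4 len=4
Gaps: 8-12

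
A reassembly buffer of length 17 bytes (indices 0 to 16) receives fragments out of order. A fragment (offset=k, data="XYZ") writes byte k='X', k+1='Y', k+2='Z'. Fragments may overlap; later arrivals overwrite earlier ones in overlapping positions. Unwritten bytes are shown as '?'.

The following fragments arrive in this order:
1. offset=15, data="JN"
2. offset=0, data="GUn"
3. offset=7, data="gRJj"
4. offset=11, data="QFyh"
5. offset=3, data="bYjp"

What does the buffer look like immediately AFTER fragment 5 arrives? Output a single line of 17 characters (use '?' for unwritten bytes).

Answer: GUnbYjpgRJjQFyhJN

Derivation:
Fragment 1: offset=15 data="JN" -> buffer=???????????????JN
Fragment 2: offset=0 data="GUn" -> buffer=GUn????????????JN
Fragment 3: offset=7 data="gRJj" -> buffer=GUn????gRJj????JN
Fragment 4: offset=11 data="QFyh" -> buffer=GUn????gRJjQFyhJN
Fragment 5: offset=3 data="bYjp" -> buffer=GUnbYjpgRJjQFyhJN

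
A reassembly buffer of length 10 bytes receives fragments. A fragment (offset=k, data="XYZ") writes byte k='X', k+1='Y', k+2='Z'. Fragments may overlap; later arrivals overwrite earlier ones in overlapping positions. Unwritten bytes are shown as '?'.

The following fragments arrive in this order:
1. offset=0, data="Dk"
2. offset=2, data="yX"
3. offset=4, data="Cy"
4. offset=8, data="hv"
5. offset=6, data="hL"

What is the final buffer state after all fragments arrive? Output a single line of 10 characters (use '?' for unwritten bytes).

Answer: DkyXCyhLhv

Derivation:
Fragment 1: offset=0 data="Dk" -> buffer=Dk????????
Fragment 2: offset=2 data="yX" -> buffer=DkyX??????
Fragment 3: offset=4 data="Cy" -> buffer=DkyXCy????
Fragment 4: offset=8 data="hv" -> buffer=DkyXCy??hv
Fragment 5: offset=6 data="hL" -> buffer=DkyXCyhLhv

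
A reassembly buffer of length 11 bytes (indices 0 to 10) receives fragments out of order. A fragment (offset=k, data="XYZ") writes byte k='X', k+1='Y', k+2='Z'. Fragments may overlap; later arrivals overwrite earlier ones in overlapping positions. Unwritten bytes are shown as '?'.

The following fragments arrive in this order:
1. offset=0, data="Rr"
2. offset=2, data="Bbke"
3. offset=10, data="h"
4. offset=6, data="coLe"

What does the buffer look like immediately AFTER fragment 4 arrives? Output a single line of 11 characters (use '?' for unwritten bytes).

Fragment 1: offset=0 data="Rr" -> buffer=Rr?????????
Fragment 2: offset=2 data="Bbke" -> buffer=RrBbke?????
Fragment 3: offset=10 data="h" -> buffer=RrBbke????h
Fragment 4: offset=6 data="coLe" -> buffer=RrBbkecoLeh

Answer: RrBbkecoLeh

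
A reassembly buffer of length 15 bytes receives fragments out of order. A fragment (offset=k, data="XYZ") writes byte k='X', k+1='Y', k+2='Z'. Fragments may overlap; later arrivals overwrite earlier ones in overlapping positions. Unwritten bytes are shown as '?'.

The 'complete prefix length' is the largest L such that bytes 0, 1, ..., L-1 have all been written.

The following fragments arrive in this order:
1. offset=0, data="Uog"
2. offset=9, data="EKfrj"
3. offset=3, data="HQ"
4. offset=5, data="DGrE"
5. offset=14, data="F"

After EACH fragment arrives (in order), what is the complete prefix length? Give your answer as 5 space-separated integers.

Fragment 1: offset=0 data="Uog" -> buffer=Uog???????????? -> prefix_len=3
Fragment 2: offset=9 data="EKfrj" -> buffer=Uog??????EKfrj? -> prefix_len=3
Fragment 3: offset=3 data="HQ" -> buffer=UogHQ????EKfrj? -> prefix_len=5
Fragment 4: offset=5 data="DGrE" -> buffer=UogHQDGrEEKfrj? -> prefix_len=14
Fragment 5: offset=14 data="F" -> buffer=UogHQDGrEEKfrjF -> prefix_len=15

Answer: 3 3 5 14 15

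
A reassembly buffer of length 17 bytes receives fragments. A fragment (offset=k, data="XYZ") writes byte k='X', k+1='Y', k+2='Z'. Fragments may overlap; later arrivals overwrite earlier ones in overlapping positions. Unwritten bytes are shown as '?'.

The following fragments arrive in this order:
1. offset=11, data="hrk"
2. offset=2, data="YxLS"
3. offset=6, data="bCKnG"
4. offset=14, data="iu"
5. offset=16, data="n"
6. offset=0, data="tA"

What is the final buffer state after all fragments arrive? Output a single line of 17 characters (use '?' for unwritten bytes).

Answer: tAYxLSbCKnGhrkiun

Derivation:
Fragment 1: offset=11 data="hrk" -> buffer=???????????hrk???
Fragment 2: offset=2 data="YxLS" -> buffer=??YxLS?????hrk???
Fragment 3: offset=6 data="bCKnG" -> buffer=??YxLSbCKnGhrk???
Fragment 4: offset=14 data="iu" -> buffer=??YxLSbCKnGhrkiu?
Fragment 5: offset=16 data="n" -> buffer=??YxLSbCKnGhrkiun
Fragment 6: offset=0 data="tA" -> buffer=tAYxLSbCKnGhrkiun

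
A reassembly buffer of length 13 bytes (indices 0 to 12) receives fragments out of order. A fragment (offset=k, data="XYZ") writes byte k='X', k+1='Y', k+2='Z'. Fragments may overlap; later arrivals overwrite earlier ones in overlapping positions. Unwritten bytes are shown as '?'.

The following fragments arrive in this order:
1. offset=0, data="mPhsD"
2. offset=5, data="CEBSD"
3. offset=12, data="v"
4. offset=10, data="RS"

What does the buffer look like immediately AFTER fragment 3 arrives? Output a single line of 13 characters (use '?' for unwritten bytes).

Answer: mPhsDCEBSD??v

Derivation:
Fragment 1: offset=0 data="mPhsD" -> buffer=mPhsD????????
Fragment 2: offset=5 data="CEBSD" -> buffer=mPhsDCEBSD???
Fragment 3: offset=12 data="v" -> buffer=mPhsDCEBSD??v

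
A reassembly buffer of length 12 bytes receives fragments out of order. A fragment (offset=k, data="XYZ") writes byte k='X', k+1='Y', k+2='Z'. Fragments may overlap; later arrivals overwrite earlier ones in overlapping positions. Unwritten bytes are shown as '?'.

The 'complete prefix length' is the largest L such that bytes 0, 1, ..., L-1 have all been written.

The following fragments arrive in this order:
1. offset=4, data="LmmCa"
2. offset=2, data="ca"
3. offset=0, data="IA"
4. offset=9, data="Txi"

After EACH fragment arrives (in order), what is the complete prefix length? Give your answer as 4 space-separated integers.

Answer: 0 0 9 12

Derivation:
Fragment 1: offset=4 data="LmmCa" -> buffer=????LmmCa??? -> prefix_len=0
Fragment 2: offset=2 data="ca" -> buffer=??caLmmCa??? -> prefix_len=0
Fragment 3: offset=0 data="IA" -> buffer=IAcaLmmCa??? -> prefix_len=9
Fragment 4: offset=9 data="Txi" -> buffer=IAcaLmmCaTxi -> prefix_len=12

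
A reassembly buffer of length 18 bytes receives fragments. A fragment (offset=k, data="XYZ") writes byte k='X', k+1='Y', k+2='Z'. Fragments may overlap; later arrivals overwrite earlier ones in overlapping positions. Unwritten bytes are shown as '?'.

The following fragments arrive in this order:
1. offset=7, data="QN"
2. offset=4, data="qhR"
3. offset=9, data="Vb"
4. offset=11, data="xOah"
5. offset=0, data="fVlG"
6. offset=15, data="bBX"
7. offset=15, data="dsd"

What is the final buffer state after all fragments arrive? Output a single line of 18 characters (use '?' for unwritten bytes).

Answer: fVlGqhRQNVbxOahdsd

Derivation:
Fragment 1: offset=7 data="QN" -> buffer=???????QN?????????
Fragment 2: offset=4 data="qhR" -> buffer=????qhRQN?????????
Fragment 3: offset=9 data="Vb" -> buffer=????qhRQNVb???????
Fragment 4: offset=11 data="xOah" -> buffer=????qhRQNVbxOah???
Fragment 5: offset=0 data="fVlG" -> buffer=fVlGqhRQNVbxOah???
Fragment 6: offset=15 data="bBX" -> buffer=fVlGqhRQNVbxOahbBX
Fragment 7: offset=15 data="dsd" -> buffer=fVlGqhRQNVbxOahdsd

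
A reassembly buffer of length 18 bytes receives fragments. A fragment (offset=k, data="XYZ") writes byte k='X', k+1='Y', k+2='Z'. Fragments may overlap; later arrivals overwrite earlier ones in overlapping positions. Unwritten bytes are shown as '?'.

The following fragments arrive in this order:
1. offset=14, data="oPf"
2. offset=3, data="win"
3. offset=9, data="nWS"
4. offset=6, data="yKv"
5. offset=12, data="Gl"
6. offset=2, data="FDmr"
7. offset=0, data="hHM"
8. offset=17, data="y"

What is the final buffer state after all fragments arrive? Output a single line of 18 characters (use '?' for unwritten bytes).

Answer: hHMDmryKvnWSGloPfy

Derivation:
Fragment 1: offset=14 data="oPf" -> buffer=??????????????oPf?
Fragment 2: offset=3 data="win" -> buffer=???win????????oPf?
Fragment 3: offset=9 data="nWS" -> buffer=???win???nWS??oPf?
Fragment 4: offset=6 data="yKv" -> buffer=???winyKvnWS??oPf?
Fragment 5: offset=12 data="Gl" -> buffer=???winyKvnWSGloPf?
Fragment 6: offset=2 data="FDmr" -> buffer=??FDmryKvnWSGloPf?
Fragment 7: offset=0 data="hHM" -> buffer=hHMDmryKvnWSGloPf?
Fragment 8: offset=17 data="y" -> buffer=hHMDmryKvnWSGloPfy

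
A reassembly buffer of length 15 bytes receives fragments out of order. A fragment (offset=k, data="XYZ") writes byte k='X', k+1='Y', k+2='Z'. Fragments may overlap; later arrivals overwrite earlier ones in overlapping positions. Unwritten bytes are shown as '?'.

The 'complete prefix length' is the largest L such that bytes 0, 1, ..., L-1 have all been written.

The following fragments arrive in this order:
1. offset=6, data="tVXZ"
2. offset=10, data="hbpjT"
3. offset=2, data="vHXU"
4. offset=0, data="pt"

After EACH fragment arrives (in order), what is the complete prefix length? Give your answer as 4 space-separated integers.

Fragment 1: offset=6 data="tVXZ" -> buffer=??????tVXZ????? -> prefix_len=0
Fragment 2: offset=10 data="hbpjT" -> buffer=??????tVXZhbpjT -> prefix_len=0
Fragment 3: offset=2 data="vHXU" -> buffer=??vHXUtVXZhbpjT -> prefix_len=0
Fragment 4: offset=0 data="pt" -> buffer=ptvHXUtVXZhbpjT -> prefix_len=15

Answer: 0 0 0 15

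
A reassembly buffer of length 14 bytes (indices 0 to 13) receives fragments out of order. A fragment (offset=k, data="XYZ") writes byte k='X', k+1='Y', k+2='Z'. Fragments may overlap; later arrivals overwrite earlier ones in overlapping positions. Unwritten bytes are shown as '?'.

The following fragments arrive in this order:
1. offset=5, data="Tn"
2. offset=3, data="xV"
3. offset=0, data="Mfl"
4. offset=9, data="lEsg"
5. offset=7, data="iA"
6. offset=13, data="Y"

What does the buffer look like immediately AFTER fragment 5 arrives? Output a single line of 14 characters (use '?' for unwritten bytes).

Fragment 1: offset=5 data="Tn" -> buffer=?????Tn???????
Fragment 2: offset=3 data="xV" -> buffer=???xVTn???????
Fragment 3: offset=0 data="Mfl" -> buffer=MflxVTn???????
Fragment 4: offset=9 data="lEsg" -> buffer=MflxVTn??lEsg?
Fragment 5: offset=7 data="iA" -> buffer=MflxVTniAlEsg?

Answer: MflxVTniAlEsg?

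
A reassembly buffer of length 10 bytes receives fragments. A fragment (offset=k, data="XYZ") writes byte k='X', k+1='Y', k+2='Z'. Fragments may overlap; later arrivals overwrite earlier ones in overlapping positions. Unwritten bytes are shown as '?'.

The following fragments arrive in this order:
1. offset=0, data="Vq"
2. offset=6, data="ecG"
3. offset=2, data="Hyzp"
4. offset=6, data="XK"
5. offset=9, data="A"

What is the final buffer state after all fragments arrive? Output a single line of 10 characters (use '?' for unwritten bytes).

Answer: VqHyzpXKGA

Derivation:
Fragment 1: offset=0 data="Vq" -> buffer=Vq????????
Fragment 2: offset=6 data="ecG" -> buffer=Vq????ecG?
Fragment 3: offset=2 data="Hyzp" -> buffer=VqHyzpecG?
Fragment 4: offset=6 data="XK" -> buffer=VqHyzpXKG?
Fragment 5: offset=9 data="A" -> buffer=VqHyzpXKGA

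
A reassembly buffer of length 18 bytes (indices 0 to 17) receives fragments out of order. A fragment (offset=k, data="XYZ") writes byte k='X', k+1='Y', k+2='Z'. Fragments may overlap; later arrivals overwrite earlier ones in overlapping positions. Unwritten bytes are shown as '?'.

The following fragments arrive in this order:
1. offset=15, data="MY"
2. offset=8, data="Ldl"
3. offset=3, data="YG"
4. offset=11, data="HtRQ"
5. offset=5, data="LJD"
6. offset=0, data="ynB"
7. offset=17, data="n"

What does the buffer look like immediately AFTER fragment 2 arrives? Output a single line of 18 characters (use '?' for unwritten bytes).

Fragment 1: offset=15 data="MY" -> buffer=???????????????MY?
Fragment 2: offset=8 data="Ldl" -> buffer=????????Ldl????MY?

Answer: ????????Ldl????MY?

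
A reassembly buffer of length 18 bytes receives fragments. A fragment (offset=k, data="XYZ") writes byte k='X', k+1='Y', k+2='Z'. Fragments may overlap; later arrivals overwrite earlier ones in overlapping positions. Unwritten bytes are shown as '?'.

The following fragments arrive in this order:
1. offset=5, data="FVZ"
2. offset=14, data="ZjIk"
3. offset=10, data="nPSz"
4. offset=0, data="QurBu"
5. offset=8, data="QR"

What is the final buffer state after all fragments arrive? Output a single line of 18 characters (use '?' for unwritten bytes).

Fragment 1: offset=5 data="FVZ" -> buffer=?????FVZ??????????
Fragment 2: offset=14 data="ZjIk" -> buffer=?????FVZ??????ZjIk
Fragment 3: offset=10 data="nPSz" -> buffer=?????FVZ??nPSzZjIk
Fragment 4: offset=0 data="QurBu" -> buffer=QurBuFVZ??nPSzZjIk
Fragment 5: offset=8 data="QR" -> buffer=QurBuFVZQRnPSzZjIk

Answer: QurBuFVZQRnPSzZjIk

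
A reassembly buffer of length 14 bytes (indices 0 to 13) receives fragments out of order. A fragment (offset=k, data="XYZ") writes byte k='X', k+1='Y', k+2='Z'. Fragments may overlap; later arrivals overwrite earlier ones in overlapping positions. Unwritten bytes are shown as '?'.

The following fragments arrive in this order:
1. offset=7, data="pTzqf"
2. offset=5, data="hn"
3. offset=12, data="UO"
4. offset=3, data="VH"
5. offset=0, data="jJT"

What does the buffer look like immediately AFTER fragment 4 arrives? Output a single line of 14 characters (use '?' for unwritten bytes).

Answer: ???VHhnpTzqfUO

Derivation:
Fragment 1: offset=7 data="pTzqf" -> buffer=???????pTzqf??
Fragment 2: offset=5 data="hn" -> buffer=?????hnpTzqf??
Fragment 3: offset=12 data="UO" -> buffer=?????hnpTzqfUO
Fragment 4: offset=3 data="VH" -> buffer=???VHhnpTzqfUO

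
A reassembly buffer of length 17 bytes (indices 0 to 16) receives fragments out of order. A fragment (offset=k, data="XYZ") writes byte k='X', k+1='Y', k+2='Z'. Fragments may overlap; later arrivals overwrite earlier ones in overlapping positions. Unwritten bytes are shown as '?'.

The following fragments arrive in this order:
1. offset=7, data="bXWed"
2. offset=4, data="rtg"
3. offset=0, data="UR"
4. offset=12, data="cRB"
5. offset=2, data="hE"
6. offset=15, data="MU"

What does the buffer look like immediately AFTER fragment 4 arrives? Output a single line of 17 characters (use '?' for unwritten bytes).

Answer: UR??rtgbXWedcRB??

Derivation:
Fragment 1: offset=7 data="bXWed" -> buffer=???????bXWed?????
Fragment 2: offset=4 data="rtg" -> buffer=????rtgbXWed?????
Fragment 3: offset=0 data="UR" -> buffer=UR??rtgbXWed?????
Fragment 4: offset=12 data="cRB" -> buffer=UR??rtgbXWedcRB??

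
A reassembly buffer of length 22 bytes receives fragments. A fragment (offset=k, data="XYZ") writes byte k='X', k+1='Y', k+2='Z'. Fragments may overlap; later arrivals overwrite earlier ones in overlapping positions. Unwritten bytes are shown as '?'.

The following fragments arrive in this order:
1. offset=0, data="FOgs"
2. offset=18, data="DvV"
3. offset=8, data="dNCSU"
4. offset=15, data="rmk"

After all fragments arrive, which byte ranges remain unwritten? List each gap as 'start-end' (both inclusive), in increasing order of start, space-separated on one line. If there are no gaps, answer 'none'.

Fragment 1: offset=0 len=4
Fragment 2: offset=18 len=3
Fragment 3: offset=8 len=5
Fragment 4: offset=15 len=3
Gaps: 4-7 13-14 21-21

Answer: 4-7 13-14 21-21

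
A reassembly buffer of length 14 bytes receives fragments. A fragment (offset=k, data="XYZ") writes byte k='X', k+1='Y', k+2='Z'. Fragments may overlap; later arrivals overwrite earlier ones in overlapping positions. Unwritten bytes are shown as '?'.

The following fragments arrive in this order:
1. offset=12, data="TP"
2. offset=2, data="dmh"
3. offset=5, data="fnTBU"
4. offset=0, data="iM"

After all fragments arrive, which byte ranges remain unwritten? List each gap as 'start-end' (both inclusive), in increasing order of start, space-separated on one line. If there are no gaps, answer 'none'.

Fragment 1: offset=12 len=2
Fragment 2: offset=2 len=3
Fragment 3: offset=5 len=5
Fragment 4: offset=0 len=2
Gaps: 10-11

Answer: 10-11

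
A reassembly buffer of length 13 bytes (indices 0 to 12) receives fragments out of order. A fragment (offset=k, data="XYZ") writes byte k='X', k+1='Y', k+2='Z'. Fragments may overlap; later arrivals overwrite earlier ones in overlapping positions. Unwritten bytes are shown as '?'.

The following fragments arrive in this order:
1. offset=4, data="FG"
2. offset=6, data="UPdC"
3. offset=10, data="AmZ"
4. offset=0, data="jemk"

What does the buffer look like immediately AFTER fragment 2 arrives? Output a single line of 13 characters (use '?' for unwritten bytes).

Fragment 1: offset=4 data="FG" -> buffer=????FG???????
Fragment 2: offset=6 data="UPdC" -> buffer=????FGUPdC???

Answer: ????FGUPdC???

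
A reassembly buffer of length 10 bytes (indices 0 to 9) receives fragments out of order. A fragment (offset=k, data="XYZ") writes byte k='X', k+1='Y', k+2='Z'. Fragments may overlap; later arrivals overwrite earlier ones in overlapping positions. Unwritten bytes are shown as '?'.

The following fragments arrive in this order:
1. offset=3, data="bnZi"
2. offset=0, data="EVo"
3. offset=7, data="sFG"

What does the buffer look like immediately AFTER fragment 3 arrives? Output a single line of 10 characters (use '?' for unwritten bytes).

Answer: EVobnZisFG

Derivation:
Fragment 1: offset=3 data="bnZi" -> buffer=???bnZi???
Fragment 2: offset=0 data="EVo" -> buffer=EVobnZi???
Fragment 3: offset=7 data="sFG" -> buffer=EVobnZisFG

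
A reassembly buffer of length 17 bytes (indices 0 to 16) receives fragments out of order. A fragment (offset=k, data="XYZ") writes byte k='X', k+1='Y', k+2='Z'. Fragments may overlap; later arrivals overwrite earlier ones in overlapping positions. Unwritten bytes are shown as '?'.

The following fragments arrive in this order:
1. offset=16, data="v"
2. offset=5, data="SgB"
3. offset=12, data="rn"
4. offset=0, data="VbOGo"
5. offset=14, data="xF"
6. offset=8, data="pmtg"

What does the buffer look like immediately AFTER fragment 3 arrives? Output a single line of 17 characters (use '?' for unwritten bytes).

Answer: ?????SgB????rn??v

Derivation:
Fragment 1: offset=16 data="v" -> buffer=????????????????v
Fragment 2: offset=5 data="SgB" -> buffer=?????SgB????????v
Fragment 3: offset=12 data="rn" -> buffer=?????SgB????rn??v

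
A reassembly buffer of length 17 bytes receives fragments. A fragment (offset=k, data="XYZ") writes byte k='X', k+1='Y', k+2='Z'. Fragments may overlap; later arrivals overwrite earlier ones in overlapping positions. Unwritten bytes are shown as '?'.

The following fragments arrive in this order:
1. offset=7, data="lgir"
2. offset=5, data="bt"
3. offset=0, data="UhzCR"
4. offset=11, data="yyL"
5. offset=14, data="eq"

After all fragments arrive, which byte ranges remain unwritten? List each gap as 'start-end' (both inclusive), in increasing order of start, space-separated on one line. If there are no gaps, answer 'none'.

Answer: 16-16

Derivation:
Fragment 1: offset=7 len=4
Fragment 2: offset=5 len=2
Fragment 3: offset=0 len=5
Fragment 4: offset=11 len=3
Fragment 5: offset=14 len=2
Gaps: 16-16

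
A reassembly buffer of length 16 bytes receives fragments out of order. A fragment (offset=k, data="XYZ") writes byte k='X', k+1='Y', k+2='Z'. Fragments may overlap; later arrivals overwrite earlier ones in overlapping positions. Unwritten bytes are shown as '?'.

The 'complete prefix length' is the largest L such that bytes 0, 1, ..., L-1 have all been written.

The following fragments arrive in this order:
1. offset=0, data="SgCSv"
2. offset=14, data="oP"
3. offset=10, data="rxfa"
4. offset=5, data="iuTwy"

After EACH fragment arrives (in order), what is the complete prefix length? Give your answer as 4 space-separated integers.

Fragment 1: offset=0 data="SgCSv" -> buffer=SgCSv??????????? -> prefix_len=5
Fragment 2: offset=14 data="oP" -> buffer=SgCSv?????????oP -> prefix_len=5
Fragment 3: offset=10 data="rxfa" -> buffer=SgCSv?????rxfaoP -> prefix_len=5
Fragment 4: offset=5 data="iuTwy" -> buffer=SgCSviuTwyrxfaoP -> prefix_len=16

Answer: 5 5 5 16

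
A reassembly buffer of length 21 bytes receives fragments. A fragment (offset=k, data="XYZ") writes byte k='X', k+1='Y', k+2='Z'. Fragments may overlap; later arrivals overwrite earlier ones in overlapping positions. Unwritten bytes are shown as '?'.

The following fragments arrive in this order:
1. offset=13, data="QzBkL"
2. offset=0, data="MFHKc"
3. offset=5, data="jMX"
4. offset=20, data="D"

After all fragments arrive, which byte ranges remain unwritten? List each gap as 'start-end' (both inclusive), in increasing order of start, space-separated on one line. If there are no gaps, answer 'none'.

Answer: 8-12 18-19

Derivation:
Fragment 1: offset=13 len=5
Fragment 2: offset=0 len=5
Fragment 3: offset=5 len=3
Fragment 4: offset=20 len=1
Gaps: 8-12 18-19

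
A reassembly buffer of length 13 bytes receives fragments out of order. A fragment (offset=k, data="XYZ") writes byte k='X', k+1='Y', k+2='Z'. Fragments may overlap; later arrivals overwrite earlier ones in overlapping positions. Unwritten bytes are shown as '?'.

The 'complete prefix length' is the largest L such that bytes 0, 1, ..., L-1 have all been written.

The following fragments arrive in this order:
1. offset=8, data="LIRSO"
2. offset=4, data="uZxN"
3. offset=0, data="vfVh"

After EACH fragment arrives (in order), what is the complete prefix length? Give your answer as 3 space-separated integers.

Fragment 1: offset=8 data="LIRSO" -> buffer=????????LIRSO -> prefix_len=0
Fragment 2: offset=4 data="uZxN" -> buffer=????uZxNLIRSO -> prefix_len=0
Fragment 3: offset=0 data="vfVh" -> buffer=vfVhuZxNLIRSO -> prefix_len=13

Answer: 0 0 13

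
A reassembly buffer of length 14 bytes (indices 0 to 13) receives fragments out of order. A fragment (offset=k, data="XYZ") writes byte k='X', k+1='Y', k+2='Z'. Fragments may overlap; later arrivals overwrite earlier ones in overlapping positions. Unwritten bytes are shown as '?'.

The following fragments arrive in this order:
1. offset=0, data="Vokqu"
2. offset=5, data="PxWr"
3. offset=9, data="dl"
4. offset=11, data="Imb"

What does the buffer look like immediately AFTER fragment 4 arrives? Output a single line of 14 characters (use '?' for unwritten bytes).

Fragment 1: offset=0 data="Vokqu" -> buffer=Vokqu?????????
Fragment 2: offset=5 data="PxWr" -> buffer=VokquPxWr?????
Fragment 3: offset=9 data="dl" -> buffer=VokquPxWrdl???
Fragment 4: offset=11 data="Imb" -> buffer=VokquPxWrdlImb

Answer: VokquPxWrdlImb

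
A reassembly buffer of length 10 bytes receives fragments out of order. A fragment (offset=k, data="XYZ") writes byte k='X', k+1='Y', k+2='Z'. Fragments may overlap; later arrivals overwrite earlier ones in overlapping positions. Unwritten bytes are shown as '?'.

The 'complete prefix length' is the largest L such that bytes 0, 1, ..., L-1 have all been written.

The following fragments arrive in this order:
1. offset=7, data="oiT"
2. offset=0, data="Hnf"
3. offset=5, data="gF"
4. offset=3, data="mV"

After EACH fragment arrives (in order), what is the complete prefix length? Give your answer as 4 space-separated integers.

Fragment 1: offset=7 data="oiT" -> buffer=???????oiT -> prefix_len=0
Fragment 2: offset=0 data="Hnf" -> buffer=Hnf????oiT -> prefix_len=3
Fragment 3: offset=5 data="gF" -> buffer=Hnf??gFoiT -> prefix_len=3
Fragment 4: offset=3 data="mV" -> buffer=HnfmVgFoiT -> prefix_len=10

Answer: 0 3 3 10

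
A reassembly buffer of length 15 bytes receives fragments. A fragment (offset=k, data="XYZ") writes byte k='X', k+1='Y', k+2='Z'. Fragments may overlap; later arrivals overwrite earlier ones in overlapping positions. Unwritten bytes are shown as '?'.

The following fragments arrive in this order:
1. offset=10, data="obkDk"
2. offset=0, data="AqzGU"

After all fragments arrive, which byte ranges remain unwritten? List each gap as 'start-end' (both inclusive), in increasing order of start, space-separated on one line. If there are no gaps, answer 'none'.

Fragment 1: offset=10 len=5
Fragment 2: offset=0 len=5
Gaps: 5-9

Answer: 5-9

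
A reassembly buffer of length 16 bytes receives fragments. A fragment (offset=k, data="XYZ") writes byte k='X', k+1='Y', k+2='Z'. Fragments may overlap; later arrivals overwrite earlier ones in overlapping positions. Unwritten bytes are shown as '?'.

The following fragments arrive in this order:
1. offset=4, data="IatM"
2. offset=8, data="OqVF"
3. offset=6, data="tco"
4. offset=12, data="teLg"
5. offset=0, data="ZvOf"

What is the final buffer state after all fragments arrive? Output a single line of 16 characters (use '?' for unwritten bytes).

Answer: ZvOfIatcoqVFteLg

Derivation:
Fragment 1: offset=4 data="IatM" -> buffer=????IatM????????
Fragment 2: offset=8 data="OqVF" -> buffer=????IatMOqVF????
Fragment 3: offset=6 data="tco" -> buffer=????IatcoqVF????
Fragment 4: offset=12 data="teLg" -> buffer=????IatcoqVFteLg
Fragment 5: offset=0 data="ZvOf" -> buffer=ZvOfIatcoqVFteLg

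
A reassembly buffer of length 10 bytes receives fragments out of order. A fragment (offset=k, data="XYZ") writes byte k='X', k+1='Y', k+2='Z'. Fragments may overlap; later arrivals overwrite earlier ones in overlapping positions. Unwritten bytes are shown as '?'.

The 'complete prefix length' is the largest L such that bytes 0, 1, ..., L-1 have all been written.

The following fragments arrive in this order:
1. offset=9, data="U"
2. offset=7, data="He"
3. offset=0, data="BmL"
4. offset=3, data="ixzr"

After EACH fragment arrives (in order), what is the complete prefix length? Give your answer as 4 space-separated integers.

Answer: 0 0 3 10

Derivation:
Fragment 1: offset=9 data="U" -> buffer=?????????U -> prefix_len=0
Fragment 2: offset=7 data="He" -> buffer=???????HeU -> prefix_len=0
Fragment 3: offset=0 data="BmL" -> buffer=BmL????HeU -> prefix_len=3
Fragment 4: offset=3 data="ixzr" -> buffer=BmLixzrHeU -> prefix_len=10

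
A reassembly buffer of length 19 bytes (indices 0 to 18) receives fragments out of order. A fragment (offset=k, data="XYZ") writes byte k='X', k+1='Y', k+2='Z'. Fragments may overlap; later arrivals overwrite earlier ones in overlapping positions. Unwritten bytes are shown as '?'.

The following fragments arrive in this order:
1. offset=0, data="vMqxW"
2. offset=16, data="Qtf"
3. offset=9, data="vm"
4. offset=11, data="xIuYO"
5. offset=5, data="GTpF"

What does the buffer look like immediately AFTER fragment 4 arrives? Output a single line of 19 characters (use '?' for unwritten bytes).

Fragment 1: offset=0 data="vMqxW" -> buffer=vMqxW??????????????
Fragment 2: offset=16 data="Qtf" -> buffer=vMqxW???????????Qtf
Fragment 3: offset=9 data="vm" -> buffer=vMqxW????vm?????Qtf
Fragment 4: offset=11 data="xIuYO" -> buffer=vMqxW????vmxIuYOQtf

Answer: vMqxW????vmxIuYOQtf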